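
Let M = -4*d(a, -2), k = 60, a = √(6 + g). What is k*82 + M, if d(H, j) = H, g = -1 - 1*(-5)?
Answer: 4920 - 4*√10 ≈ 4907.4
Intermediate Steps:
g = 4 (g = -1 + 5 = 4)
a = √10 (a = √(6 + 4) = √10 ≈ 3.1623)
M = -4*√10 ≈ -12.649
k*82 + M = 60*82 - 4*√10 = 4920 - 4*√10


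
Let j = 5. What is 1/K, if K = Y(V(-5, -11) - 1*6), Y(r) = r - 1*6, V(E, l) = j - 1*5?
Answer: -1/12 ≈ -0.083333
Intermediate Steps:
V(E, l) = 0 (V(E, l) = 5 - 1*5 = 5 - 5 = 0)
Y(r) = -6 + r (Y(r) = r - 6 = -6 + r)
K = -12 (K = -6 + (0 - 1*6) = -6 + (0 - 6) = -6 - 6 = -12)
1/K = 1/(-12) = -1/12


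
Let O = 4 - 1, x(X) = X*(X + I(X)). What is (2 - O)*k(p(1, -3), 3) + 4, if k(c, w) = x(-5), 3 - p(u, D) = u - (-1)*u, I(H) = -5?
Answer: -46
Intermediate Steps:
p(u, D) = 3 - 2*u (p(u, D) = 3 - (u - (-1)*u) = 3 - (u + u) = 3 - 2*u)
x(X) = X*(-5 + X) (x(X) = X*(X - 5) = X*(-5 + X))
k(c, w) = 50 (k(c, w) = -5*(-5 - 5) = -5*(-10) = 50)
O = 3
(2 - O)*k(p(1, -3), 3) + 4 = (2 - 1*3)*50 + 4 = (2 - 3)*50 + 4 = -1*50 + 4 = -50 + 4 = -46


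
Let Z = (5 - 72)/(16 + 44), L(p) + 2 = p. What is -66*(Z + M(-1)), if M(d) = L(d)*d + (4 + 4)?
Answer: -6523/10 ≈ -652.30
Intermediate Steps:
L(p) = -2 + p
M(d) = 8 + d*(-2 + d) (M(d) = (-2 + d)*d + (4 + 4) = d*(-2 + d) + 8 = 8 + d*(-2 + d))
Z = -67/60 ≈ -1.1167
-66*(Z + M(-1)) = -66*(-67/60 + (8 - (-2 - 1))) = -66*(-67/60 + (8 - 1*(-3))) = -66*(-67/60 + (8 + 3)) = -66*(-67/60 + 11) = -66*593/60 = -6523/10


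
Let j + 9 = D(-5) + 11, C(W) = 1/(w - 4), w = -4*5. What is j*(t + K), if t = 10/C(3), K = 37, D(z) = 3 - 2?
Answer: -609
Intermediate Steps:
D(z) = 1
w = -20
C(W) = -1/24 (C(W) = 1/(-20 - 4) = 1/(-24) = -1/24)
j = 3 (j = -9 + (1 + 11) = -9 + 12 = 3)
t = -240 (t = 10/(-1/24) = 10*(-24) = -240)
j*(t + K) = 3*(-240 + 37) = 3*(-203) = -609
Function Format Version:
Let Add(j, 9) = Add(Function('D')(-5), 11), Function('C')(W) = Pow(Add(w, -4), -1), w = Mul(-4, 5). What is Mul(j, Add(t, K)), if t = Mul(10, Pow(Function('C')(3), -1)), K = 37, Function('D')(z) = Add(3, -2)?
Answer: -609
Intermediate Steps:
Function('D')(z) = 1
w = -20
Function('C')(W) = Rational(-1, 24) (Function('C')(W) = Pow(Add(-20, -4), -1) = Pow(-24, -1) = Rational(-1, 24))
j = 3 (j = Add(-9, Add(1, 11)) = Add(-9, 12) = 3)
t = -240 (t = Mul(10, Pow(Rational(-1, 24), -1)) = Mul(10, -24) = -240)
Mul(j, Add(t, K)) = Mul(3, Add(-240, 37)) = Mul(3, -203) = -609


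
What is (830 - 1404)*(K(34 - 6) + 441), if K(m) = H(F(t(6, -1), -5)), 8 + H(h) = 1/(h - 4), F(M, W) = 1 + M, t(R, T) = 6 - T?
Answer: -497371/2 ≈ -2.4869e+5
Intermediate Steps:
H(h) = -8 + 1/(-4 + h) (H(h) = -8 + 1/(h - 4) = -8 + 1/(-4 + h))
K(m) = -31/4 (K(m) = (33 - 8*(1 + (6 - 1*(-1))))/(-4 + (1 + (6 - 1*(-1)))) = (33 - 8*(1 + (6 + 1)))/(-4 + (1 + (6 + 1))) = (33 - 8*(1 + 7))/(-4 + (1 + 7)) = (33 - 8*8)/(-4 + 8) = (33 - 64)/4 = (1/4)*(-31) = -31/4)
(830 - 1404)*(K(34 - 6) + 441) = (830 - 1404)*(-31/4 + 441) = -574*1733/4 = -497371/2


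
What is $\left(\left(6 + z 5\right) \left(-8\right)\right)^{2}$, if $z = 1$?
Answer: $7744$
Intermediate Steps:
$\left(\left(6 + z 5\right) \left(-8\right)\right)^{2} = \left(\left(6 + 1 \cdot 5\right) \left(-8\right)\right)^{2} = \left(\left(6 + 5\right) \left(-8\right)\right)^{2} = \left(11 \left(-8\right)\right)^{2} = \left(-88\right)^{2} = 7744$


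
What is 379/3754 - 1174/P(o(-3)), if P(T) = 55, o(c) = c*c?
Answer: -4386351/206470 ≈ -21.245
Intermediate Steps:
o(c) = c²
379/3754 - 1174/P(o(-3)) = 379/3754 - 1174/55 = -4386351/206470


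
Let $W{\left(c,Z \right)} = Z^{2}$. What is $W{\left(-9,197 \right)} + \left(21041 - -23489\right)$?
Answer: $83339$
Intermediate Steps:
$W{\left(-9,197 \right)} + \left(21041 - -23489\right) = 197^{2} + \left(21041 - -23489\right) = 38809 + \left(21041 + 23489\right) = 38809 + 44530 = 83339$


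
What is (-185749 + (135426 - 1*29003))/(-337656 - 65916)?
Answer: 1017/5174 ≈ 0.19656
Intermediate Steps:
(-185749 + (135426 - 1*29003))/(-337656 - 65916) = (-185749 + (135426 - 29003))/(-403572) = (-185749 + 106423)*(-1/403572) = -79326*(-1/403572) = 1017/5174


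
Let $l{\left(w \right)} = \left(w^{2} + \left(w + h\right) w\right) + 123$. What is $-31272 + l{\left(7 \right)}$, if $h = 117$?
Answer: $-30232$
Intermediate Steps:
$l{\left(w \right)} = 123 + w^{2} + w \left(117 + w\right)$ ($l{\left(w \right)} = \left(w^{2} + \left(w + 117\right) w\right) + 123 = \left(w^{2} + \left(117 + w\right) w\right) + 123 = \left(w^{2} + w \left(117 + w\right)\right) + 123 = 123 + w^{2} + w \left(117 + w\right)$)
$-31272 + l{\left(7 \right)} = -31272 + \left(123 + 2 \cdot 7^{2} + 117 \cdot 7\right) = -31272 + \left(123 + 2 \cdot 49 + 819\right) = -31272 + \left(123 + 98 + 819\right) = -31272 + 1040 = -30232$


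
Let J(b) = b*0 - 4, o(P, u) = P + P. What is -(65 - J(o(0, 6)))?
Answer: -69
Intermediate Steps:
o(P, u) = 2*P
J(b) = -4 (J(b) = 0 - 4 = -4)
-(65 - J(o(0, 6))) = -(65 - 1*(-4)) = -(65 + 4) = -1*69 = -69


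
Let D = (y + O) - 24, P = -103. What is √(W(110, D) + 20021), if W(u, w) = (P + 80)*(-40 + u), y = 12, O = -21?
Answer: 19*√51 ≈ 135.69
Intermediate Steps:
D = -33 (D = (12 - 21) - 24 = -9 - 24 = -33)
W(u, w) = 920 - 23*u (W(u, w) = (-103 + 80)*(-40 + u) = -23*(-40 + u) = 920 - 23*u)
√(W(110, D) + 20021) = √((920 - 23*110) + 20021) = √((920 - 2530) + 20021) = √(-1610 + 20021) = √18411 = 19*√51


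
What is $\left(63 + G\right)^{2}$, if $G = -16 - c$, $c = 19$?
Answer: $784$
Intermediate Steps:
$G = -35$ ($G = -16 - 19 = -35$)
$\left(63 + G\right)^{2} = \left(63 - 35\right)^{2} = 28^{2} = 784$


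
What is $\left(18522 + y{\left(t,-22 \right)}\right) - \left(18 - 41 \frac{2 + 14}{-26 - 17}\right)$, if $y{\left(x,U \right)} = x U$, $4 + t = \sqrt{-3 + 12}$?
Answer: $\frac{795962}{43} \approx 18511.0$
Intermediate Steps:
$t = -1$ ($t = -4 + \sqrt{-3 + 12} = -4 + \sqrt{9} = -4 + 3 = -1$)
$y{\left(x,U \right)} = U x$
$\left(18522 + y{\left(t,-22 \right)}\right) - \left(18 - 41 \frac{2 + 14}{-26 - 17}\right) = \left(18522 - -22\right) - \left(18 - 41 \frac{2 + 14}{-26 - 17}\right) = \left(18522 + 22\right) - \left(18 - 41 \frac{16}{-43}\right) = 18544 - \left(18 - 41 \cdot 16 \left(- \frac{1}{43}\right)\right) = 18544 + \left(-18 + 41 \left(- \frac{16}{43}\right)\right) = 18544 - \frac{1430}{43} = \frac{795962}{43}$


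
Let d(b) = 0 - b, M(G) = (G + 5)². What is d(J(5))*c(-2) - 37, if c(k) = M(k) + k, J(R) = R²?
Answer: -212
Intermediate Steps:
M(G) = (5 + G)²
d(b) = -b
c(k) = k + (5 + k)² (c(k) = (5 + k)² + k = k + (5 + k)²)
d(J(5))*c(-2) - 37 = (-1*5²)*(-2 + (5 - 2)²) - 37 = (-1*25)*(-2 + 3²) - 37 = -25*(-2 + 9) - 37 = -25*7 - 37 = -175 - 37 = -212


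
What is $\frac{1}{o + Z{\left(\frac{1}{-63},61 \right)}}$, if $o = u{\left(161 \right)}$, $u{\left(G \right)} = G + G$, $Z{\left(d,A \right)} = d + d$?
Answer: $\frac{63}{20284} \approx 0.0031059$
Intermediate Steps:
$Z{\left(d,A \right)} = 2 d$
$u{\left(G \right)} = 2 G$
$o = 322$ ($o = 2 \cdot 161 = 322$)
$\frac{1}{o + Z{\left(\frac{1}{-63},61 \right)}} = \frac{1}{322 + \frac{2}{-63}} = \frac{1}{322 + 2 \left(- \frac{1}{63}\right)} = \frac{1}{322 - \frac{2}{63}} = \frac{1}{\frac{20284}{63}} = \frac{63}{20284}$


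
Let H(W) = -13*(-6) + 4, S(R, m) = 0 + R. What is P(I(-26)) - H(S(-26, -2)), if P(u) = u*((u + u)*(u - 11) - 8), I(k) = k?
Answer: -49898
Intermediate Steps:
S(R, m) = R
H(W) = 82 (H(W) = 78 + 4 = 82)
P(u) = u*(-8 + 2*u*(-11 + u)) (P(u) = u*((2*u)*(-11 + u) - 8) = u*(2*u*(-11 + u) - 8) = u*(-8 + 2*u*(-11 + u)))
P(I(-26)) - H(S(-26, -2)) = 2*(-26)*(-4 + (-26)² - 11*(-26)) - 1*82 = 2*(-26)*(-4 + 676 + 286) - 82 = 2*(-26)*958 - 82 = -49816 - 82 = -49898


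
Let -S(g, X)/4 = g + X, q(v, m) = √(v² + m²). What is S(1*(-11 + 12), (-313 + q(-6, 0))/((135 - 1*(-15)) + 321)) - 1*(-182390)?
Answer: 85905034/471 ≈ 1.8239e+5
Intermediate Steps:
q(v, m) = √(m² + v²)
S(g, X) = -4*X - 4*g (S(g, X) = -4*(g + X) = -4*(X + g) = -4*X - 4*g)
S(1*(-11 + 12), (-313 + q(-6, 0))/((135 - 1*(-15)) + 321)) - 1*(-182390) = (-4*(-313 + √(0² + (-6)²))/((135 - 1*(-15)) + 321) - 4*(-11 + 12)) - 1*(-182390) = (-4*(-313 + √(0 + 36))/((135 + 15) + 321) - 4) + 182390 = (-4*(-313 + √36)/(150 + 321) - 4*1) + 182390 = (-4*(-313 + 6)/471 - 4) + 182390 = (-(-1228)/471 - 4) + 182390 = (-4*(-307/471) - 4) + 182390 = (1228/471 - 4) + 182390 = -656/471 + 182390 = 85905034/471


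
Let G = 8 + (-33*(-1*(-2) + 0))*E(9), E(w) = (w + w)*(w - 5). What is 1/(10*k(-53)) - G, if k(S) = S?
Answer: 2514319/530 ≈ 4744.0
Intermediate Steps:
E(w) = 2*w*(-5 + w) (E(w) = (2*w)*(-5 + w) = 2*w*(-5 + w))
G = -4744 (G = 8 + (-33*(-1*(-2) + 0))*(2*9*(-5 + 9)) = 8 + (-33*(2 + 0))*(2*9*4) = 8 - 33*2*72 = 8 - 66*72 = 8 - 4752 = -4744)
1/(10*k(-53)) - G = 1/(10*(-53)) - 1*(-4744) = 1/(-530) + 4744 = -1/530 + 4744 = 2514319/530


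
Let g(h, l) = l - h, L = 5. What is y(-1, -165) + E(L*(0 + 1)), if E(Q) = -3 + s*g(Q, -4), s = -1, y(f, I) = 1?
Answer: 7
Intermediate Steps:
E(Q) = 1 + Q (E(Q) = -3 - (-4 - Q) = -3 + (4 + Q) = 1 + Q)
y(-1, -165) + E(L*(0 + 1)) = 1 + (1 + 5*(0 + 1)) = 1 + (1 + 5*1) = 1 + (1 + 5) = 1 + 6 = 7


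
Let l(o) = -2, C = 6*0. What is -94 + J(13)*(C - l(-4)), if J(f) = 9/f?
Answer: -1204/13 ≈ -92.615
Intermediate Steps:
C = 0
-94 + J(13)*(C - l(-4)) = -94 + (9/13)*(0 - 1*(-2)) = -94 + (9*(1/13))*(0 + 2) = -94 + (9/13)*2 = -94 + 18/13 = -1204/13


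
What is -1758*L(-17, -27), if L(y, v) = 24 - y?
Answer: -72078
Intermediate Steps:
-1758*L(-17, -27) = -1758*(24 - 1*(-17)) = -1758*(24 + 17) = -1758*41 = -72078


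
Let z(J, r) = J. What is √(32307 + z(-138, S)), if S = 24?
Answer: √32169 ≈ 179.36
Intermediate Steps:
√(32307 + z(-138, S)) = √(32307 - 138) = √32169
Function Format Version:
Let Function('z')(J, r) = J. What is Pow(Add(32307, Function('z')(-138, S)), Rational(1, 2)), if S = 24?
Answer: Pow(32169, Rational(1, 2)) ≈ 179.36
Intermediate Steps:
Pow(Add(32307, Function('z')(-138, S)), Rational(1, 2)) = Pow(Add(32307, -138), Rational(1, 2)) = Pow(32169, Rational(1, 2))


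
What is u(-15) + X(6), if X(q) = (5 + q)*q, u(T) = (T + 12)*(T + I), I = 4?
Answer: 99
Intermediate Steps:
u(T) = (4 + T)*(12 + T) (u(T) = (T + 12)*(T + 4) = (12 + T)*(4 + T) = (4 + T)*(12 + T))
X(q) = q*(5 + q)
u(-15) + X(6) = (48 + (-15)² + 16*(-15)) + 6*(5 + 6) = (48 + 225 - 240) + 6*11 = 33 + 66 = 99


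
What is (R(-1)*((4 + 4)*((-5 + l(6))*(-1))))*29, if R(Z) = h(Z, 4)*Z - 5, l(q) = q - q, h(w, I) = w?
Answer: -4640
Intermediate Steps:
l(q) = 0
R(Z) = -5 + Z² (R(Z) = Z*Z - 5 = Z² - 5 = -5 + Z²)
(R(-1)*((4 + 4)*((-5 + l(6))*(-1))))*29 = ((-5 + (-1)²)*((4 + 4)*((-5 + 0)*(-1))))*29 = ((-5 + 1)*(8*(-5*(-1))))*29 = -32*5*29 = -4*40*29 = -160*29 = -4640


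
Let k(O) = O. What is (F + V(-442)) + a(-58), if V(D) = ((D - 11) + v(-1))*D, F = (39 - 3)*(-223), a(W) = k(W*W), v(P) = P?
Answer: 196004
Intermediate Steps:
a(W) = W**2 (a(W) = W*W = W**2)
F = -8028 (F = 36*(-223) = -8028)
V(D) = D*(-12 + D) (V(D) = ((D - 11) - 1)*D = ((-11 + D) - 1)*D = (-12 + D)*D = D*(-12 + D))
(F + V(-442)) + a(-58) = (-8028 - 442*(-12 - 442)) + (-58)**2 = (-8028 - 442*(-454)) + 3364 = (-8028 + 200668) + 3364 = 192640 + 3364 = 196004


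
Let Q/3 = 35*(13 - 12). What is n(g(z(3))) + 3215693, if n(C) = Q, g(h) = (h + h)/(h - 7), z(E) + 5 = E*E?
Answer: 3215798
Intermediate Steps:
z(E) = -5 + E² (z(E) = -5 + E*E = -5 + E²)
g(h) = 2*h/(-7 + h) (g(h) = (2*h)/(-7 + h) = 2*h/(-7 + h))
Q = 105 (Q = 3*(35*(13 - 12)) = 3*(35*1) = 3*35 = 105)
n(C) = 105
n(g(z(3))) + 3215693 = 105 + 3215693 = 3215798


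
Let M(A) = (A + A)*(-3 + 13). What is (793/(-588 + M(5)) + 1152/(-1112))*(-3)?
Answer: 8877/1112 ≈ 7.9829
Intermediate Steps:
M(A) = 20*A (M(A) = (2*A)*10 = 20*A)
(793/(-588 + M(5)) + 1152/(-1112))*(-3) = (793/(-588 + 20*5) + 1152/(-1112))*(-3) = (793/(-588 + 100) + 1152*(-1/1112))*(-3) = (793/(-488) - 144/139)*(-3) = (793*(-1/488) - 144/139)*(-3) = (-13/8 - 144/139)*(-3) = -2959/1112*(-3) = 8877/1112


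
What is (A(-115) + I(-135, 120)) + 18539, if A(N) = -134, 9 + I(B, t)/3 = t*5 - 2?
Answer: 20172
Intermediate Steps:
I(B, t) = -33 + 15*t (I(B, t) = -27 + 3*(t*5 - 2) = -27 + 3*(5*t - 2) = -27 + 3*(-2 + 5*t) = -27 + (-6 + 15*t) = -33 + 15*t)
(A(-115) + I(-135, 120)) + 18539 = (-134 + (-33 + 15*120)) + 18539 = (-134 + (-33 + 1800)) + 18539 = (-134 + 1767) + 18539 = 1633 + 18539 = 20172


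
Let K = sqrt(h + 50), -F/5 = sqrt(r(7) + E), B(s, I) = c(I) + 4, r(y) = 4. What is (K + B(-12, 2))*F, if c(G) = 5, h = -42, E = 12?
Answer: -180 - 40*sqrt(2) ≈ -236.57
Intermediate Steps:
B(s, I) = 9 (B(s, I) = 5 + 4 = 9)
F = -20 (F = -5*sqrt(4 + 12) = -5*sqrt(16) = -5*4 = -20)
K = 2*sqrt(2) (K = sqrt(-42 + 50) = sqrt(8) = 2*sqrt(2) ≈ 2.8284)
(K + B(-12, 2))*F = (2*sqrt(2) + 9)*(-20) = (9 + 2*sqrt(2))*(-20) = -180 - 40*sqrt(2)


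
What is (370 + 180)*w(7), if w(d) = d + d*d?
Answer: 30800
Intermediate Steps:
w(d) = d + d**2
(370 + 180)*w(7) = (370 + 180)*(7*(1 + 7)) = 550*(7*8) = 550*56 = 30800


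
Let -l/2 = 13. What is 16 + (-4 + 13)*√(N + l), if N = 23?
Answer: 16 + 9*I*√3 ≈ 16.0 + 15.588*I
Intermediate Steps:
l = -26 (l = -2*13 = -26)
16 + (-4 + 13)*√(N + l) = 16 + (-4 + 13)*√(23 - 26) = 16 + 9*√(-3) = 16 + 9*(I*√3) = 16 + 9*I*√3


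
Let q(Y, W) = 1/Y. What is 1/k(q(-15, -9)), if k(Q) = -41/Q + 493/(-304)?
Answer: 304/186467 ≈ 0.0016303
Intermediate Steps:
k(Q) = -493/304 - 41/Q (k(Q) = -41/Q + 493*(-1/304) = -41/Q - 493/304 = -493/304 - 41/Q)
1/k(q(-15, -9)) = 1/(-493/304 - 41/(1/(-15))) = 1/(-493/304 - 41/(-1/15)) = 1/(-493/304 - 41*(-15)) = 1/(-493/304 + 615) = 1/(186467/304) = 304/186467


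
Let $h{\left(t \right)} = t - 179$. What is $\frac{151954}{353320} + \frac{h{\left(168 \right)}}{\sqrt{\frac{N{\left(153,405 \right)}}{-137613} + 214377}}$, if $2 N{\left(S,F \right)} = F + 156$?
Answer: $\frac{6907}{16060} - \frac{11 \sqrt{1804324275690874}}{19667374547} \approx 0.40632$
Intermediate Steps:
$N{\left(S,F \right)} = 78 + \frac{F}{2}$ ($N{\left(S,F \right)} = \frac{F + 156}{2} = \frac{156 + F}{2} = 78 + \frac{F}{2}$)
$h{\left(t \right)} = -179 + t$ ($h{\left(t \right)} = t - 179 = -179 + t$)
$\frac{151954}{353320} + \frac{h{\left(168 \right)}}{\sqrt{\frac{N{\left(153,405 \right)}}{-137613} + 214377}} = \frac{151954}{353320} + \frac{-179 + 168}{\sqrt{\frac{78 + \frac{1}{2} \cdot 405}{-137613} + 214377}} = 151954 \cdot \frac{1}{353320} - \frac{11}{\sqrt{\left(78 + \frac{405}{2}\right) \left(- \frac{1}{137613}\right) + 214377}} = \frac{6907}{16060} - \frac{11}{\sqrt{\frac{561}{2} \left(- \frac{1}{137613}\right) + 214377}} = \frac{6907}{16060} - \frac{11}{\sqrt{- \frac{187}{91742} + 214377}} = \frac{6907}{16060} - \frac{11}{\sqrt{\frac{19667374547}{91742}}} = \frac{6907}{16060} - \frac{11}{\frac{1}{91742} \sqrt{1804324275690874}} = \frac{6907}{16060} - 11 \frac{\sqrt{1804324275690874}}{19667374547} = \frac{6907}{16060} - \frac{11 \sqrt{1804324275690874}}{19667374547}$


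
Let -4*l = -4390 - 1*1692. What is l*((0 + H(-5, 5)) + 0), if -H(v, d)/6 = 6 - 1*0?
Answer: -54738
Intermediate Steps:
l = 3041/2 (l = -(-4390 - 1*1692)/4 = -(-4390 - 1692)/4 = -¼*(-6082) = 3041/2 ≈ 1520.5)
H(v, d) = -36 (H(v, d) = -6*(6 - 1*0) = -6*(6 + 0) = -6*6 = -36)
l*((0 + H(-5, 5)) + 0) = 3041*((0 - 36) + 0)/2 = 3041*(-36 + 0)/2 = (3041/2)*(-36) = -54738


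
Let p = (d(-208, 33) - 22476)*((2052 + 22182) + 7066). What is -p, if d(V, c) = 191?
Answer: 697520500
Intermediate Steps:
p = -697520500 (p = (191 - 22476)*((2052 + 22182) + 7066) = -22285*(24234 + 7066) = -22285*31300 = -697520500)
-p = -1*(-697520500) = 697520500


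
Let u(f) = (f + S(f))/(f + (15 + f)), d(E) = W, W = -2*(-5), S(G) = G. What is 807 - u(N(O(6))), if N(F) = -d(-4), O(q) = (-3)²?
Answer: 803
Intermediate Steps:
W = 10
d(E) = 10
O(q) = 9
N(F) = -10 (N(F) = -1*10 = -10)
u(f) = 2*f/(15 + 2*f) (u(f) = (f + f)/(f + (15 + f)) = (2*f)/(15 + 2*f) = 2*f/(15 + 2*f))
807 - u(N(O(6))) = 807 - 2*(-10)/(15 + 2*(-10)) = 807 - 2*(-10)/(15 - 20) = 807 - 2*(-10)/(-5) = 807 - 2*(-10)*(-1)/5 = 807 - 1*4 = 807 - 4 = 803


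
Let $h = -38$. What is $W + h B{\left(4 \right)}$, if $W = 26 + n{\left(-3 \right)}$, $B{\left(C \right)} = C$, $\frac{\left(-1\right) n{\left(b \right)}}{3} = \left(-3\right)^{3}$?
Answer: $-45$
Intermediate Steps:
$n{\left(b \right)} = 81$ ($n{\left(b \right)} = - 3 \left(-3\right)^{3} = \left(-3\right) \left(-27\right) = 81$)
$W = 107$ ($W = 26 + 81 = 107$)
$W + h B{\left(4 \right)} = 107 - 152 = -45$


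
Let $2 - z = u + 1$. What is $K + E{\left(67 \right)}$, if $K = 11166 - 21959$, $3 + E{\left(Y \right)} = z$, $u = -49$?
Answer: $-10746$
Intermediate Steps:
$z = 50$ ($z = 2 - \left(-49 + 1\right) = 2 - -48 = 2 + 48 = 50$)
$E{\left(Y \right)} = 47$ ($E{\left(Y \right)} = -3 + 50 = 47$)
$K = -10793$
$K + E{\left(67 \right)} = -10793 + 47 = -10746$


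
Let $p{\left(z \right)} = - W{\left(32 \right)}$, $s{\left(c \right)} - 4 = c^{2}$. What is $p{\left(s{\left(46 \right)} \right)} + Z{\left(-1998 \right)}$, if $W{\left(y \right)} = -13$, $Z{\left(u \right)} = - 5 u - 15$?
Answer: $9988$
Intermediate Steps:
$s{\left(c \right)} = 4 + c^{2}$
$Z{\left(u \right)} = -15 - 5 u$
$p{\left(z \right)} = 13$ ($p{\left(z \right)} = \left(-1\right) \left(-13\right) = 13$)
$p{\left(s{\left(46 \right)} \right)} + Z{\left(-1998 \right)} = 13 - -9975 = 13 + \left(-15 + 9990\right) = 13 + 9975 = 9988$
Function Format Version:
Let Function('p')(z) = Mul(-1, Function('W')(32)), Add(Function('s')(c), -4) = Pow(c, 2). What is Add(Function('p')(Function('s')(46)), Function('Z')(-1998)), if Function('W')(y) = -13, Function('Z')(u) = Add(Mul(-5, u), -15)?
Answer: 9988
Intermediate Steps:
Function('s')(c) = Add(4, Pow(c, 2))
Function('Z')(u) = Add(-15, Mul(-5, u))
Function('p')(z) = 13 (Function('p')(z) = Mul(-1, -13) = 13)
Add(Function('p')(Function('s')(46)), Function('Z')(-1998)) = Add(13, Add(-15, Mul(-5, -1998))) = Add(13, Add(-15, 9990)) = Add(13, 9975) = 9988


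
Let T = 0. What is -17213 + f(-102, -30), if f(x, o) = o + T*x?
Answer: -17243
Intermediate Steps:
f(x, o) = o (f(x, o) = o + 0*x = o + 0 = o)
-17213 + f(-102, -30) = -17213 - 30 = -17243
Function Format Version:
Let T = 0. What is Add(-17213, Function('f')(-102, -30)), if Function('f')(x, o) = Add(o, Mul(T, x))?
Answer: -17243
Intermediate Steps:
Function('f')(x, o) = o (Function('f')(x, o) = Add(o, Mul(0, x)) = Add(o, 0) = o)
Add(-17213, Function('f')(-102, -30)) = Add(-17213, -30) = -17243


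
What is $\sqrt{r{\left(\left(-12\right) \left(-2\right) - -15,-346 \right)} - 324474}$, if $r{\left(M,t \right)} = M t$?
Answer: $12 i \sqrt{2347} \approx 581.35 i$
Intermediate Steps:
$\sqrt{r{\left(\left(-12\right) \left(-2\right) - -15,-346 \right)} - 324474} = \sqrt{\left(\left(-12\right) \left(-2\right) - -15\right) \left(-346\right) - 324474} = \sqrt{\left(24 + 15\right) \left(-346\right) - 324474} = \sqrt{39 \left(-346\right) - 324474} = \sqrt{-13494 - 324474} = \sqrt{-337968} = 12 i \sqrt{2347}$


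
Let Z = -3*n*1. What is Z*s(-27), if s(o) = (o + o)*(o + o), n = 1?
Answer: -8748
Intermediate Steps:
Z = -3 (Z = -3*1*1 = -3*1 = -3)
s(o) = 4*o**2 (s(o) = (2*o)*(2*o) = 4*o**2)
Z*s(-27) = -12*(-27)**2 = -12*729 = -3*2916 = -8748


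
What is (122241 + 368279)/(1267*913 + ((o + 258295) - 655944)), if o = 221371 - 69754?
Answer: 490520/910739 ≈ 0.53860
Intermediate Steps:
o = 151617
(122241 + 368279)/(1267*913 + ((o + 258295) - 655944)) = (122241 + 368279)/(1267*913 + ((151617 + 258295) - 655944)) = 490520/(1156771 + (409912 - 655944)) = 490520/(1156771 - 246032) = 490520/910739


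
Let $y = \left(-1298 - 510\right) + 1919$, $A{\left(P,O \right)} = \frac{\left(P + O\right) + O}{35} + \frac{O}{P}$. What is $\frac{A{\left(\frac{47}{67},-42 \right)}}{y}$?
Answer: $- \frac{6861137}{12233865} \approx -0.56083$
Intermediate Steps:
$A{\left(P,O \right)} = \frac{P}{35} + \frac{2 O}{35} + \frac{O}{P}$ ($A{\left(P,O \right)} = \left(\left(O + P\right) + O\right) \frac{1}{35} + \frac{O}{P} = \left(P + 2 O\right) \frac{1}{35} + \frac{O}{P} = \left(\frac{P}{35} + \frac{2 O}{35}\right) + \frac{O}{P} = \frac{P}{35} + \frac{2 O}{35} + \frac{O}{P}$)
$y = 111$ ($y = -1808 + 1919 = 111$)
$\frac{A{\left(\frac{47}{67},-42 \right)}}{y} = \frac{\frac{1}{47 \cdot \frac{1}{67}} \left(-42 + \frac{\frac{47}{67} \left(\frac{47}{67} + 2 \left(-42\right)\right)}{35}\right)}{111} = \frac{-42 + \frac{47 \cdot \frac{1}{67} \left(47 \cdot \frac{1}{67} - 84\right)}{35}}{47 \cdot \frac{1}{67}} \cdot \frac{1}{111} = \frac{-42 + \frac{1}{35} \cdot \frac{47}{67} \left(\frac{47}{67} - 84\right)}{\frac{47}{67}} \cdot \frac{1}{111} = \frac{67 \left(-42 + \frac{1}{35} \cdot \frac{47}{67} \left(- \frac{5581}{67}\right)\right)}{47} \cdot \frac{1}{111} = \frac{67 \left(-42 - \frac{262307}{157115}\right)}{47} \cdot \frac{1}{111} = \frac{67}{47} \left(- \frac{6861137}{157115}\right) \frac{1}{111} = \left(- \frac{6861137}{110215}\right) \frac{1}{111} = - \frac{6861137}{12233865}$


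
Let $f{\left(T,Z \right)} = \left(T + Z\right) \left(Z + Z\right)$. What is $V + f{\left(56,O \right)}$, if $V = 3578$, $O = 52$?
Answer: $14810$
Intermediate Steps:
$f{\left(T,Z \right)} = 2 Z \left(T + Z\right)$ ($f{\left(T,Z \right)} = \left(T + Z\right) 2 Z = 2 Z \left(T + Z\right)$)
$V + f{\left(56,O \right)} = 3578 + 2 \cdot 52 \left(56 + 52\right) = 3578 + 2 \cdot 52 \cdot 108 = 3578 + 11232 = 14810$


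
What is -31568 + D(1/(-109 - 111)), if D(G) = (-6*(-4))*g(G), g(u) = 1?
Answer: -31544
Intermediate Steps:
D(G) = 24 (D(G) = -6*(-4)*1 = 24*1 = 24)
-31568 + D(1/(-109 - 111)) = -31568 + 24 = -31544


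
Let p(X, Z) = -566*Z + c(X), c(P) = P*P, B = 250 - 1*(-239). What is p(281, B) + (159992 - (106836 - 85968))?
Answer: -58689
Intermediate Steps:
B = 489 (B = 250 + 239 = 489)
c(P) = P²
p(X, Z) = X² - 566*Z (p(X, Z) = -566*Z + X² = X² - 566*Z)
p(281, B) + (159992 - (106836 - 85968)) = (281² - 566*489) + (159992 - (106836 - 85968)) = (78961 - 276774) + (159992 - 1*20868) = -197813 + (159992 - 20868) = -197813 + 139124 = -58689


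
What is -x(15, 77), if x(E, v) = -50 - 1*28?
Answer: 78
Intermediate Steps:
x(E, v) = -78 (x(E, v) = -50 - 28 = -78)
-x(15, 77) = -1*(-78) = 78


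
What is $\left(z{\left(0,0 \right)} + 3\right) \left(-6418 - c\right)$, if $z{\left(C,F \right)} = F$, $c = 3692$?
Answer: $-30330$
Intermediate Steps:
$\left(z{\left(0,0 \right)} + 3\right) \left(-6418 - c\right) = \left(0 + 3\right) \left(-6418 - 3692\right) = 3 \left(-6418 - 3692\right) = 3 \left(-10110\right) = -30330$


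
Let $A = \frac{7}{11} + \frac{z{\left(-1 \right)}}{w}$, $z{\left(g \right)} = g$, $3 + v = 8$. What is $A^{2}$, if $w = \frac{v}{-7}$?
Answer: $\frac{12544}{3025} \approx 4.1468$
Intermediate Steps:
$v = 5$ ($v = -3 + 8 = 5$)
$w = - \frac{5}{7}$ ($w = \frac{5}{-7} = 5 \left(- \frac{1}{7}\right) = - \frac{5}{7} \approx -0.71429$)
$A = \frac{112}{55}$ ($A = \frac{7}{11} - \frac{1}{- \frac{5}{7}} = 7 \cdot \frac{1}{11} - - \frac{7}{5} = \frac{7}{11} + \frac{7}{5} = \frac{112}{55} \approx 2.0364$)
$A^{2} = \left(\frac{112}{55}\right)^{2} = \frac{12544}{3025}$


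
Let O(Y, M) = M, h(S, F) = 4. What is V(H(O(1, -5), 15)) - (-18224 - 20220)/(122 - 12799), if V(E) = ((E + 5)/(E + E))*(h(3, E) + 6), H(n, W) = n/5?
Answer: -41712/1811 ≈ -23.033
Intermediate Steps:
H(n, W) = n/5 (H(n, W) = n*(⅕) = n/5)
V(E) = 5*(5 + E)/E (V(E) = ((E + 5)/(E + E))*(4 + 6) = ((5 + E)/((2*E)))*10 = ((5 + E)*(1/(2*E)))*10 = ((5 + E)/(2*E))*10 = 5*(5 + E)/E)
V(H(O(1, -5), 15)) - (-18224 - 20220)/(122 - 12799) = (5 + 25/(((⅕)*(-5)))) - (-18224 - 20220)/(122 - 12799) = (5 + 25/(-1)) - (-38444)/(-12677) = (5 + 25*(-1)) - (-38444)*(-1)/12677 = (5 - 25) - 1*5492/1811 = -20 - 5492/1811 = -41712/1811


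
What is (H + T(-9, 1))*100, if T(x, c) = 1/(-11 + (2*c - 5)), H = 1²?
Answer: 650/7 ≈ 92.857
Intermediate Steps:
H = 1
T(x, c) = 1/(-16 + 2*c) (T(x, c) = 1/(-11 + (-5 + 2*c)) = 1/(-16 + 2*c))
(H + T(-9, 1))*100 = (1 + 1/(2*(-8 + 1)))*100 = (1 + (½)/(-7))*100 = (1 + (½)*(-⅐))*100 = (1 - 1/14)*100 = (13/14)*100 = 650/7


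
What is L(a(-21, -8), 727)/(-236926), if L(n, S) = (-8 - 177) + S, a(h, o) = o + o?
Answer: -271/118463 ≈ -0.0022876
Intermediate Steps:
a(h, o) = 2*o
L(n, S) = -185 + S
L(a(-21, -8), 727)/(-236926) = (-185 + 727)/(-236926) = 542*(-1/236926) = -271/118463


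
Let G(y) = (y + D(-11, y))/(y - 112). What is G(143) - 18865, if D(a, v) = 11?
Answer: -584661/31 ≈ -18860.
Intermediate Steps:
G(y) = (11 + y)/(-112 + y) (G(y) = (y + 11)/(y - 112) = (11 + y)/(-112 + y))
G(143) - 18865 = (11 + 143)/(-112 + 143) - 18865 = 154/31 - 18865 = -584661/31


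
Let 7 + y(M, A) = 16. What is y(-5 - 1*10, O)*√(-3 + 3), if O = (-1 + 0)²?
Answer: 0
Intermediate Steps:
O = 1 (O = (-1)² = 1)
y(M, A) = 9 (y(M, A) = -7 + 16 = 9)
y(-5 - 1*10, O)*√(-3 + 3) = 9*√(-3 + 3) = 9*√0 = 9*0 = 0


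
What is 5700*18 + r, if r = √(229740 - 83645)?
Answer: 102600 + √146095 ≈ 1.0298e+5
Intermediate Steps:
r = √146095 ≈ 382.22
5700*18 + r = 5700*18 + √146095 = 102600 + √146095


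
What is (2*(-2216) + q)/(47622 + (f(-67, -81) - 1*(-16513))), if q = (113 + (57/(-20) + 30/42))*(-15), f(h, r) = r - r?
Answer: -170659/1795780 ≈ -0.095033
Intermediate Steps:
f(h, r) = 0
q = -46563/28 (q = (113 + (57*(-1/20) + 30*(1/42)))*(-15) = (113 + (-57/20 + 5/7))*(-15) = (113 - 299/140)*(-15) = (15521/140)*(-15) = -46563/28 ≈ -1663.0)
(2*(-2216) + q)/(47622 + (f(-67, -81) - 1*(-16513))) = (2*(-2216) - 46563/28)/(47622 + (0 - 1*(-16513))) = (-4432 - 46563/28)/(47622 + (0 + 16513)) = -170659/(28*(47622 + 16513)) = -170659/28/64135 = -170659/28*1/64135 = -170659/1795780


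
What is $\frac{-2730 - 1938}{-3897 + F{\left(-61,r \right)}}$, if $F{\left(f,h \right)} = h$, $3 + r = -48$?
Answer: $\frac{389}{329} \approx 1.1824$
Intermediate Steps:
$r = -51$ ($r = -3 - 48 = -51$)
$\frac{-2730 - 1938}{-3897 + F{\left(-61,r \right)}} = \frac{-2730 - 1938}{-3897 - 51} = - \frac{4668}{-3948} = \left(-4668\right) \left(- \frac{1}{3948}\right) = \frac{389}{329}$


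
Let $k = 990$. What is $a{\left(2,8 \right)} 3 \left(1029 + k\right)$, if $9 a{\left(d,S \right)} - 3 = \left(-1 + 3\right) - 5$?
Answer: $0$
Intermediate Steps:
$a{\left(d,S \right)} = 0$ ($a{\left(d,S \right)} = \frac{1}{3} + \frac{\left(-1 + 3\right) - 5}{9} = \frac{1}{3} + \frac{2 - 5}{9} = \frac{1}{3} + \frac{1}{9} \left(-3\right) = \frac{1}{3} - \frac{1}{3} = 0$)
$a{\left(2,8 \right)} 3 \left(1029 + k\right) = 0 \cdot 3 \left(1029 + 990\right) = 0 \cdot 2019 = 0$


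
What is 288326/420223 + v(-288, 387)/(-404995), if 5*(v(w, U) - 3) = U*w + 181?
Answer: 126121390566/170188213885 ≈ 0.74107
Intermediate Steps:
v(w, U) = 196/5 + U*w/5 (v(w, U) = 3 + (U*w + 181)/5 = 3 + (181 + U*w)/5 = 3 + (181/5 + U*w/5) = 196/5 + U*w/5)
288326/420223 + v(-288, 387)/(-404995) = 288326/420223 + (196/5 + (⅕)*387*(-288))/(-404995) = 288326*(1/420223) + (196/5 - 111456/5)*(-1/404995) = 288326/420223 - 22252*(-1/404995) = 288326/420223 + 22252/404995 = 126121390566/170188213885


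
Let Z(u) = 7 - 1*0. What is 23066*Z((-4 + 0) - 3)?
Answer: 161462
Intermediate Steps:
Z(u) = 7 (Z(u) = 7 + 0 = 7)
23066*Z((-4 + 0) - 3) = 23066*7 = 161462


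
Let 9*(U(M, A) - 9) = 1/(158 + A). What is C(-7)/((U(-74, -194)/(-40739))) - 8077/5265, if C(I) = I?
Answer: 19457666773/613899 ≈ 31695.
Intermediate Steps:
U(M, A) = 9 + 1/(9*(158 + A))
C(-7)/((U(-74, -194)/(-40739))) - 8077/5265 = -7*(-366651*(158 - 194)/(12799 + 81*(-194))) - 8077/5265 = -7*13199436/(12799 - 15714) - 8077*1/5265 = -7/(((⅑)*(-1/36)*(-2915))*(-1/40739)) - 8077/5265 = -7/((2915/324)*(-1/40739)) - 8077/5265 = -7/(-2915/13199436) - 8077/5265 = -7*(-13199436/2915) - 8077/5265 = 92396052/2915 - 8077/5265 = 19457666773/613899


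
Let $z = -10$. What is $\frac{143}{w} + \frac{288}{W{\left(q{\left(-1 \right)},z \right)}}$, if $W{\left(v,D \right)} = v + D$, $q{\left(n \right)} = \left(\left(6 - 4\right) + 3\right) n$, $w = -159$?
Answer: $- \frac{15979}{795} \approx -20.099$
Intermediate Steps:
$q{\left(n \right)} = 5 n$ ($q{\left(n \right)} = \left(\left(6 - 4\right) + 3\right) n = \left(2 + 3\right) n = 5 n$)
$W{\left(v,D \right)} = D + v$
$\frac{143}{w} + \frac{288}{W{\left(q{\left(-1 \right)},z \right)}} = \frac{143}{-159} + \frac{288}{-10 + 5 \left(-1\right)} = 143 \left(- \frac{1}{159}\right) + \frac{288}{-10 - 5} = - \frac{143}{159} + \frac{288}{-15} = - \frac{143}{159} + 288 \left(- \frac{1}{15}\right) = - \frac{143}{159} - \frac{96}{5} = - \frac{15979}{795}$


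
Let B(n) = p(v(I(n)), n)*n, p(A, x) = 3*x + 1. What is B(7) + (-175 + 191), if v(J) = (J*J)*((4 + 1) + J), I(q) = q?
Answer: 170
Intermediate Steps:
v(J) = J²*(5 + J)
p(A, x) = 1 + 3*x
B(n) = n*(1 + 3*n) (B(n) = (1 + 3*n)*n = n*(1 + 3*n))
B(7) + (-175 + 191) = 7*(1 + 3*7) + (-175 + 191) = 7*(1 + 21) + 16 = 7*22 + 16 = 154 + 16 = 170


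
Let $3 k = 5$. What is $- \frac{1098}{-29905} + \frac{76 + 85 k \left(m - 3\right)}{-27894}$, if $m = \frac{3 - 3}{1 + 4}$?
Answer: $\frac{41064457}{834170070} \approx 0.049228$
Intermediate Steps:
$k = \frac{5}{3}$ ($k = \frac{1}{3} \cdot 5 = \frac{5}{3} \approx 1.6667$)
$m = 0$ ($m = \frac{0}{5} = 0 \cdot \frac{1}{5} = 0$)
$- \frac{1098}{-29905} + \frac{76 + 85 k \left(m - 3\right)}{-27894} = - \frac{1098}{-29905} + \frac{76 + 85 \frac{5 \left(0 - 3\right)}{3}}{-27894} = \left(-1098\right) \left(- \frac{1}{29905}\right) + \left(76 + 85 \cdot \frac{5}{3} \left(-3\right)\right) \left(- \frac{1}{27894}\right) = \frac{1098}{29905} + \left(76 + 85 \left(-5\right)\right) \left(- \frac{1}{27894}\right) = \frac{1098}{29905} + \left(76 - 425\right) \left(- \frac{1}{27894}\right) = \frac{1098}{29905} - - \frac{349}{27894} = \frac{1098}{29905} + \frac{349}{27894} = \frac{41064457}{834170070}$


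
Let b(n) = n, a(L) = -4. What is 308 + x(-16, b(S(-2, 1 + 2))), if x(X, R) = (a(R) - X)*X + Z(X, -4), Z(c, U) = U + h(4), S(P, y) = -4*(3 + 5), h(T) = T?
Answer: 116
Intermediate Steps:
S(P, y) = -32 (S(P, y) = -4*8 = -32)
Z(c, U) = 4 + U (Z(c, U) = U + 4 = 4 + U)
x(X, R) = X*(-4 - X) (x(X, R) = (-4 - X)*X + (4 - 4) = X*(-4 - X) + 0 = X*(-4 - X))
308 + x(-16, b(S(-2, 1 + 2))) = 308 - 16*(-4 - 1*(-16)) = 308 - 16*(-4 + 16) = 308 - 16*12 = 308 - 192 = 116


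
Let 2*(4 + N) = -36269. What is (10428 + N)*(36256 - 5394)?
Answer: -237961451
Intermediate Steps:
N = -36277/2 (N = -4 + (1/2)*(-36269) = -4 - 36269/2 = -36277/2 ≈ -18139.)
(10428 + N)*(36256 - 5394) = (10428 - 36277/2)*(36256 - 5394) = -15421/2*30862 = -237961451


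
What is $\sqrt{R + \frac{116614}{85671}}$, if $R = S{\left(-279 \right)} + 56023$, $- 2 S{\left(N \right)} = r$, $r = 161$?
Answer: $\frac{\sqrt{182489378453394}}{57114} \approx 236.52$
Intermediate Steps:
$S{\left(N \right)} = - \frac{161}{2}$ ($S{\left(N \right)} = \left(- \frac{1}{2}\right) 161 = - \frac{161}{2}$)
$R = \frac{111885}{2}$ ($R = - \frac{161}{2} + 56023 = \frac{111885}{2} \approx 55943.0$)
$\sqrt{R + \frac{116614}{85671}} = \sqrt{\frac{111885}{2} + \frac{116614}{85671}} = \sqrt{\frac{9585533063}{171342}} = \frac{\sqrt{182489378453394}}{57114}$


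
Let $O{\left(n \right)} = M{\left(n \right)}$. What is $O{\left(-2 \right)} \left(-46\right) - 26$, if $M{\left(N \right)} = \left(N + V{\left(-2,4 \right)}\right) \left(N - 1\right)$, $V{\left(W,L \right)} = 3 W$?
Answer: $-1130$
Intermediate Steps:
$M{\left(N \right)} = \left(-1 + N\right) \left(-6 + N\right)$ ($M{\left(N \right)} = \left(N + 3 \left(-2\right)\right) \left(N - 1\right) = \left(N - 6\right) \left(-1 + N\right) = \left(-6 + N\right) \left(-1 + N\right) = \left(-1 + N\right) \left(-6 + N\right)$)
$O{\left(n \right)} = 6 + n^{2} - 7 n$
$O{\left(-2 \right)} \left(-46\right) - 26 = \left(6 + \left(-2\right)^{2} - -14\right) \left(-46\right) - 26 = \left(6 + 4 + 14\right) \left(-46\right) - 26 = 24 \left(-46\right) - 26 = -1104 - 26 = -1130$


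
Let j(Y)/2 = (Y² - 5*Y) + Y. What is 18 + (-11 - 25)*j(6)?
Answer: -846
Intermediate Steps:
j(Y) = -8*Y + 2*Y² (j(Y) = 2*((Y² - 5*Y) + Y) = 2*(Y² - 4*Y) = -8*Y + 2*Y²)
18 + (-11 - 25)*j(6) = 18 + (-11 - 25)*(2*6*(-4 + 6)) = 18 - 72*6*2 = 18 - 36*24 = 18 - 864 = -846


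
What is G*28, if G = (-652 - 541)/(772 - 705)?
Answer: -33404/67 ≈ -498.57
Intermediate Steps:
G = -1193/67 ≈ -17.806
G*28 = -1193/67*28 = -33404/67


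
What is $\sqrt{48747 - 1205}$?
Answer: $\sqrt{47542} \approx 218.04$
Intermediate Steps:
$\sqrt{48747 - 1205} = \sqrt{47542}$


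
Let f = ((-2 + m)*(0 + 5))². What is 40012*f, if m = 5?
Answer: 9002700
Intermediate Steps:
f = 225 (f = ((-2 + 5)*(0 + 5))² = (3*5)² = 15² = 225)
40012*f = 40012*225 = 9002700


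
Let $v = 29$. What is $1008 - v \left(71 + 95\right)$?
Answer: $-3806$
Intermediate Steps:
$1008 - v \left(71 + 95\right) = 1008 - 29 \left(71 + 95\right) = 1008 - 29 \cdot 166 = 1008 - 4814 = -3806$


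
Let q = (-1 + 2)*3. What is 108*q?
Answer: 324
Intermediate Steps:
q = 3 (q = 1*3 = 3)
108*q = 108*3 = 324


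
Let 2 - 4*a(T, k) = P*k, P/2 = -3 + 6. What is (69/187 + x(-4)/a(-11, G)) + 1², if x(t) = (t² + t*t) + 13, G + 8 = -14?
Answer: 33982/12529 ≈ 2.7123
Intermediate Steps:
P = 6 (P = 2*(-3 + 6) = 2*3 = 6)
G = -22 (G = -8 - 14 = -22)
x(t) = 13 + 2*t² (x(t) = (t² + t²) + 13 = 2*t² + 13 = 13 + 2*t²)
a(T, k) = ½ - 3*k/2
(69/187 + x(-4)/a(-11, G)) + 1² = (69/187 + (13 + 2*(-4)²)/(½ - 3/2*(-22))) + 1² = (69*(1/187) + (13 + 2*16)/(½ + 33)) + 1 = (69/187 + (13 + 32)/(67/2)) + 1 = (69/187 + 45*(2/67)) + 1 = (69/187 + 90/67) + 1 = 21453/12529 + 1 = 33982/12529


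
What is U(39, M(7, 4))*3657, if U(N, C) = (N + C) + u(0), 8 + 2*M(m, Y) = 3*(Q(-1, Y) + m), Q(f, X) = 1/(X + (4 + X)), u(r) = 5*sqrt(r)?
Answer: 1334805/8 ≈ 1.6685e+5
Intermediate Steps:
Q(f, X) = 1/(4 + 2*X)
M(m, Y) = -4 + 3*m/2 + 3/(4*(2 + Y)) (M(m, Y) = -4 + (3*(1/(2*(2 + Y)) + m))/2 = -4 + (3*(m + 1/(2*(2 + Y))))/2 = -4 + (3*m + 3/(2*(2 + Y)))/2 = -4 + (3*m/2 + 3/(4*(2 + Y))) = -4 + 3*m/2 + 3/(4*(2 + Y)))
U(N, C) = C + N (U(N, C) = (N + C) + 5*sqrt(0) = (C + N) + 5*0 = (C + N) + 0 = C + N)
U(39, M(7, 4))*3657 = ((3 + 2*(-8 + 3*7)*(2 + 4))/(4*(2 + 4)) + 39)*3657 = ((1/4)*(3 + 2*(-8 + 21)*6)/6 + 39)*3657 = ((1/4)*(1/6)*(3 + 2*13*6) + 39)*3657 = ((1/4)*(1/6)*(3 + 156) + 39)*3657 = ((1/4)*(1/6)*159 + 39)*3657 = (53/8 + 39)*3657 = (365/8)*3657 = 1334805/8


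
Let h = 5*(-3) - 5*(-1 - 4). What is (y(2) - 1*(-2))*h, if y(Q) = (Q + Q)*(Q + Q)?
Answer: 180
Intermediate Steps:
y(Q) = 4*Q² (y(Q) = (2*Q)*(2*Q) = 4*Q²)
h = 10 (h = -15 - 5*(-5) = -15 + 25 = 10)
(y(2) - 1*(-2))*h = (4*2² - 1*(-2))*10 = (4*4 + 2)*10 = (16 + 2)*10 = 18*10 = 180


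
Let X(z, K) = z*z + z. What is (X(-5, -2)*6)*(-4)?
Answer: -480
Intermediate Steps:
X(z, K) = z + z² (X(z, K) = z² + z = z + z²)
(X(-5, -2)*6)*(-4) = (-5*(1 - 5)*6)*(-4) = (-5*(-4)*6)*(-4) = (20*6)*(-4) = 120*(-4) = -480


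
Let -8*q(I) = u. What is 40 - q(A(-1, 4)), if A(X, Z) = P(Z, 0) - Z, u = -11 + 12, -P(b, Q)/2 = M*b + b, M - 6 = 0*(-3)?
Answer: 321/8 ≈ 40.125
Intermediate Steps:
M = 6 (M = 6 + 0*(-3) = 6 + 0 = 6)
P(b, Q) = -14*b (P(b, Q) = -2*(6*b + b) = -14*b)
u = 1
A(X, Z) = -15*Z (A(X, Z) = -14*Z - Z = -15*Z)
q(I) = -⅛ (q(I) = -⅛*1 = -⅛)
40 - q(A(-1, 4)) = 40 - 1*(-⅛) = 40 + ⅛ = 321/8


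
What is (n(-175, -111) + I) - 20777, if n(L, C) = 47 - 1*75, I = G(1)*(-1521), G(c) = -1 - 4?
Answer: -13200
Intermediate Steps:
G(c) = -5
I = 7605 (I = -5*(-1521) = 7605)
n(L, C) = -28 (n(L, C) = 47 - 75 = -28)
(n(-175, -111) + I) - 20777 = (-28 + 7605) - 20777 = 7577 - 20777 = -13200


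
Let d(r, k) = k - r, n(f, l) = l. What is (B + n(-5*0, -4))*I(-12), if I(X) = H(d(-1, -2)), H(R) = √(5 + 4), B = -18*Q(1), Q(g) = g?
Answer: -66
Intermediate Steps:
B = -18 (B = -18*1 = -18)
H(R) = 3 (H(R) = √9 = 3)
I(X) = 3
(B + n(-5*0, -4))*I(-12) = (-18 - 4)*3 = -22*3 = -66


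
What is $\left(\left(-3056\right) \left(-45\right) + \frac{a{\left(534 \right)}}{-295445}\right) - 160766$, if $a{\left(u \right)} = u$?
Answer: $- \frac{6867915004}{295445} \approx -23246.0$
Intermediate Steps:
$\left(\left(-3056\right) \left(-45\right) + \frac{a{\left(534 \right)}}{-295445}\right) - 160766 = \left(\left(-3056\right) \left(-45\right) + \frac{534}{-295445}\right) - 160766 = \left(137520 + 534 \left(- \frac{1}{295445}\right)\right) - 160766 = \left(137520 - \frac{534}{295445}\right) - 160766 = \frac{40629595866}{295445} - 160766 = - \frac{6867915004}{295445}$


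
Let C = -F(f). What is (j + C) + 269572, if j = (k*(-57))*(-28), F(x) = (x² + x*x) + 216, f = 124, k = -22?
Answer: 203492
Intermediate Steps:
F(x) = 216 + 2*x² (F(x) = (x² + x²) + 216 = 2*x² + 216 = 216 + 2*x²)
j = -35112 (j = -22*(-57)*(-28) = 1254*(-28) = -35112)
C = -30968 (C = -(216 + 2*124²) = -(216 + 2*15376) = -(216 + 30752) = -1*30968 = -30968)
(j + C) + 269572 = (-35112 - 30968) + 269572 = -66080 + 269572 = 203492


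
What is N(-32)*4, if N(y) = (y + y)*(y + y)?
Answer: 16384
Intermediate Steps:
N(y) = 4*y**2 (N(y) = (2*y)*(2*y) = 4*y**2)
N(-32)*4 = (4*(-32)**2)*4 = (4*1024)*4 = 4096*4 = 16384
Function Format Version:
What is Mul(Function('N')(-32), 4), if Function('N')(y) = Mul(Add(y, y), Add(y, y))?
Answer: 16384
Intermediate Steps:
Function('N')(y) = Mul(4, Pow(y, 2)) (Function('N')(y) = Mul(Mul(2, y), Mul(2, y)) = Mul(4, Pow(y, 2)))
Mul(Function('N')(-32), 4) = Mul(Mul(4, Pow(-32, 2)), 4) = Mul(Mul(4, 1024), 4) = Mul(4096, 4) = 16384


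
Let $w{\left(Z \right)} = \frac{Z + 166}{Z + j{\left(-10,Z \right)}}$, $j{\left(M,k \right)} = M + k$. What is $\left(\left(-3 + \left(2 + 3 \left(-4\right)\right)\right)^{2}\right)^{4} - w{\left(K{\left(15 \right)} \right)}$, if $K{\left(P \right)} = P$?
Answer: $\frac{16314614239}{20} \approx 8.1573 \cdot 10^{8}$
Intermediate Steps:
$w{\left(Z \right)} = \frac{166 + Z}{-10 + 2 Z}$ ($w{\left(Z \right)} = \frac{Z + 166}{Z + \left(-10 + Z\right)} = \frac{166 + Z}{-10 + 2 Z}$)
$\left(\left(-3 + \left(2 + 3 \left(-4\right)\right)\right)^{2}\right)^{4} - w{\left(K{\left(15 \right)} \right)} = \left(\left(-3 + \left(2 + 3 \left(-4\right)\right)\right)^{2}\right)^{4} - \frac{166 + 15}{2 \left(-5 + 15\right)} = \left(\left(-3 + \left(2 - 12\right)\right)^{2}\right)^{4} - \frac{1}{2} \cdot \frac{1}{10} \cdot 181 = \left(\left(-3 - 10\right)^{2}\right)^{4} - \frac{1}{2} \cdot \frac{1}{10} \cdot 181 = \left(\left(-13\right)^{2}\right)^{4} - \frac{181}{20} = 169^{4} - \frac{181}{20} = 815730721 - \frac{181}{20} = \frac{16314614239}{20}$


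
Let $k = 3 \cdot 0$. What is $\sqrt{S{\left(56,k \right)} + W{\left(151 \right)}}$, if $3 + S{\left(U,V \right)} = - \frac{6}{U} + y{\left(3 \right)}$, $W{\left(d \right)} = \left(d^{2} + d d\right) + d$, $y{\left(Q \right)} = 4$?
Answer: $\frac{\sqrt{8967763}}{14} \approx 213.9$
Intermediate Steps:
$k = 0$
$W{\left(d \right)} = d + 2 d^{2}$ ($W{\left(d \right)} = \left(d^{2} + d^{2}\right) + d = 2 d^{2} + d = d + 2 d^{2}$)
$S{\left(U,V \right)} = 1 - \frac{6}{U}$ ($S{\left(U,V \right)} = -3 + \left(- \frac{6}{U} + 4\right) = -3 + \left(4 - \frac{6}{U}\right) = 1 - \frac{6}{U}$)
$\sqrt{S{\left(56,k \right)} + W{\left(151 \right)}} = \sqrt{\frac{-6 + 56}{56} + 151 \left(1 + 2 \cdot 151\right)} = \sqrt{\frac{1}{56} \cdot 50 + 151 \left(1 + 302\right)} = \sqrt{\frac{25}{28} + 151 \cdot 303} = \sqrt{\frac{25}{28} + 45753} = \sqrt{\frac{1281109}{28}} = \frac{\sqrt{8967763}}{14}$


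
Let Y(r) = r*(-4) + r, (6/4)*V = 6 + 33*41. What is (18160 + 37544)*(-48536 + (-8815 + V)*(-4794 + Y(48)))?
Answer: 2172796128624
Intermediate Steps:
V = 906 (V = 2*(6 + 33*41)/3 = 2*(6 + 1353)/3 = (⅔)*1359 = 906)
Y(r) = -3*r (Y(r) = -4*r + r = -3*r)
(18160 + 37544)*(-48536 + (-8815 + V)*(-4794 + Y(48))) = (18160 + 37544)*(-48536 + (-8815 + 906)*(-4794 - 3*48)) = 55704*(-48536 - 7909*(-4794 - 144)) = 55704*(-48536 - 7909*(-4938)) = 55704*(-48536 + 39054642) = 55704*39006106 = 2172796128624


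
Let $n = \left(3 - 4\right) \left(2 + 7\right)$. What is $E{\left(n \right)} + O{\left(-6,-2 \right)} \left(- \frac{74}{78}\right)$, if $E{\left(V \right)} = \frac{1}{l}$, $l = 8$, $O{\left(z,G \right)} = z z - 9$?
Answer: $- \frac{2651}{104} \approx -25.49$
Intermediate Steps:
$O{\left(z,G \right)} = -9 + z^{2}$ ($O{\left(z,G \right)} = z^{2} - 9 = -9 + z^{2}$)
$n = -9$ ($n = \left(-1\right) 9 = -9$)
$E{\left(V \right)} = \frac{1}{8}$
$E{\left(n \right)} + O{\left(-6,-2 \right)} \left(- \frac{74}{78}\right) = \frac{1}{8} + \left(-9 + \left(-6\right)^{2}\right) \left(- \frac{74}{78}\right) = \frac{1}{8} + \left(-9 + 36\right) \left(\left(-74\right) \frac{1}{78}\right) = \frac{1}{8} + 27 \left(- \frac{37}{39}\right) = \frac{1}{8} - \frac{333}{13} = - \frac{2651}{104}$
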